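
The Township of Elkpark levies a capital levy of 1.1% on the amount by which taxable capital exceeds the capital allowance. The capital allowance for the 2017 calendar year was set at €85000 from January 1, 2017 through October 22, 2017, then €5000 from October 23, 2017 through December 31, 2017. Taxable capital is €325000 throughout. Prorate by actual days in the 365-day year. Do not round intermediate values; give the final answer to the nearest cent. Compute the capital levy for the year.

€2808.77

January 1 – October 22, 2017: 295 days, exemption €85000 → (€325000 − €85000) × 1.1% × 295/365 = €2133.6986
October 23 – December 31, 2017: 70 days, exemption €5000 → (€325000 − €5000) × 1.1% × 70/365 = €675.0685
Total = €2808.7671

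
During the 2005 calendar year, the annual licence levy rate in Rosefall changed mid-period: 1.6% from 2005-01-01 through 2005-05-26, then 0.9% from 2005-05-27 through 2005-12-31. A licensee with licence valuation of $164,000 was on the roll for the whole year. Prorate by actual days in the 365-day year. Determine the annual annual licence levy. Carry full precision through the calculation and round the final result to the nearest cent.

2005-01-01 to 2005-05-26: 146 days at 1.6% → $164,000 × 1.6% × 146/365 = $1,049.6000
2005-05-27 to 2005-12-31: 219 days at 0.9% → $164,000 × 0.9% × 219/365 = $885.6000
Total = $1,935.2000

$1,935.20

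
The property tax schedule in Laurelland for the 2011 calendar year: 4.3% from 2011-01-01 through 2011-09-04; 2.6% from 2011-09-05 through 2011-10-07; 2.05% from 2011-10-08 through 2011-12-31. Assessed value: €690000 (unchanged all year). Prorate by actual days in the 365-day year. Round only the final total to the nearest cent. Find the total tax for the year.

€24994.07

2011-01-01 to 2011-09-04: 247 days at 4.3% → €690000 × 4.3% × 247/365 = €20078.0548
2011-09-05 to 2011-10-07: 33 days at 2.6% → €690000 × 2.6% × 33/365 = €1621.9726
2011-10-08 to 2011-12-31: 85 days at 2.05% → €690000 × 2.05% × 85/365 = €3294.0411
Total = €24994.0685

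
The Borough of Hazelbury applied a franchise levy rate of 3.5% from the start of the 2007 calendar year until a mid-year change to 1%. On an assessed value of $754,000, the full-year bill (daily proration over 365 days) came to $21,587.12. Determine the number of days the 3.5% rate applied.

Let d = days at the first rate; then 365 − d days at the second rate.
$754,000 × [3.5%·d + 1%·(365−d)] / 365 = $21,587.12
Solving gives d = 272, so the new rate took effect on September 30, 2007.

272 days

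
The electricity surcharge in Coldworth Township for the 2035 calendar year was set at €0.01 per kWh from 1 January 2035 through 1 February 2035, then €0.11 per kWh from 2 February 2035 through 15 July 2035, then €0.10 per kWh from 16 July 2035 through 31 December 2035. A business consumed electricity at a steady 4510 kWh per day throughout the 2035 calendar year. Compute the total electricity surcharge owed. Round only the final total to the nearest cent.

€159,022.60

1 January – 1 February 2035: 32 days × 4510 kWh/day = 144,320 kWh at €0.01/kWh → €1,443.20
2 February – 15 July 2035: 164 days × 4510 kWh/day = 739,640 kWh at €0.11/kWh → €81,360.40
16 July – 31 December 2035: 169 days × 4510 kWh/day = 762,190 kWh at €0.10/kWh → €76,219.00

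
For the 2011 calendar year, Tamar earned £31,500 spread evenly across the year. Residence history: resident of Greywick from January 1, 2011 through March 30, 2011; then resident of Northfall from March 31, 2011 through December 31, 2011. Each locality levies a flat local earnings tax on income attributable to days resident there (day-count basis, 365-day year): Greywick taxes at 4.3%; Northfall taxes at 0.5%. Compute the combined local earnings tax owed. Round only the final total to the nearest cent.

Greywick, January 1 – March 30, 2011: 89 days → £31,500 × 4.3% × 89/365 = £330.2753
Northfall, March 31 – December 31, 2011: 276 days → £31,500 × 0.5% × 276/365 = £119.0959
Total = £449.3712

£449.37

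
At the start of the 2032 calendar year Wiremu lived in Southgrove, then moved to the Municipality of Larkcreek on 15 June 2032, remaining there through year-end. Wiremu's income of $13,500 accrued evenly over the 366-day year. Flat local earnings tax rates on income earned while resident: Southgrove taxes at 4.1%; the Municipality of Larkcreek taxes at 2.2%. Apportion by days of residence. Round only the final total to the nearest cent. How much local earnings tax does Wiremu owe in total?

$413.34

Southgrove, 1 January – 14 June 2032: 166 days → $13,500 × 4.1% × 166/366 = $251.0410
The Municipality of Larkcreek, 15 June – 31 December 2032: 200 days → $13,500 × 2.2% × 200/366 = $162.2951
Total = $413.3361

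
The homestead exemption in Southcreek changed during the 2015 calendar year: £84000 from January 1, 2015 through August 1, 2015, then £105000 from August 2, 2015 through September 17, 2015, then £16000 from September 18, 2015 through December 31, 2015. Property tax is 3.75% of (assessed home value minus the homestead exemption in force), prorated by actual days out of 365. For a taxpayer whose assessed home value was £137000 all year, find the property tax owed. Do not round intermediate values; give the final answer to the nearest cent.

January 1 – August 1, 2015: 213 days, exemption £84000 → (£137000 − £84000) × 3.75% × 213/365 = £1159.8288
August 2 – September 17, 2015: 47 days, exemption £105000 → (£137000 − £105000) × 3.75% × 47/365 = £154.5205
September 18 – December 31, 2015: 105 days, exemption £16000 → (£137000 − £16000) × 3.75% × 105/365 = £1305.3082
Total = £2619.6575

£2619.66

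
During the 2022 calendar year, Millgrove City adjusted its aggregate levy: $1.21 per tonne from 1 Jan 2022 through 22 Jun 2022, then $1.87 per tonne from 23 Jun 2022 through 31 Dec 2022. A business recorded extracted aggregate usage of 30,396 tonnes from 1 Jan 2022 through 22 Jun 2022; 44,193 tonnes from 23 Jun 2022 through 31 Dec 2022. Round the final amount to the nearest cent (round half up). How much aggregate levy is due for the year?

1 Jan – 22 Jun 2022: 30,396 tonnes at $1.21/tonne → $36,779.16
23 Jun – 31 Dec 2022: 44,193 tonnes at $1.87/tonne → $82,640.91

$119,420.07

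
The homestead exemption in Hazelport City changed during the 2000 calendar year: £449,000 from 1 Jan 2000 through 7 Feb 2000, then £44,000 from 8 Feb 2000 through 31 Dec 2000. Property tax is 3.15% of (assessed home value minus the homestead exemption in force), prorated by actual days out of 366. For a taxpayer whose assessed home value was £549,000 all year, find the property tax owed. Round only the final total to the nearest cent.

1 Jan – 7 Feb 2000: 38 days, exemption £449,000 → (£549,000 − £449,000) × 3.15% × 38/366 = £327.0492
8 Feb – 31 Dec 2000: 328 days, exemption £44,000 → (£549,000 − £44,000) × 3.15% × 328/366 = £14,255.9016
Total = £14,582.9508

£14,582.95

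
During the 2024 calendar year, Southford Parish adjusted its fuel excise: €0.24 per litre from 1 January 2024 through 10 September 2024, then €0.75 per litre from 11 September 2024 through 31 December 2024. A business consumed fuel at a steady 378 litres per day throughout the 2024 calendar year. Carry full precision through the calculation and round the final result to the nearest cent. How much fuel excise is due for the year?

€54794.88

1 January – 10 September 2024: 254 days × 378 litres/day = 96,012 litres at €0.24/litre → €23042.88
11 September – 31 December 2024: 112 days × 378 litres/day = 42,336 litres at €0.75/litre → €31752.00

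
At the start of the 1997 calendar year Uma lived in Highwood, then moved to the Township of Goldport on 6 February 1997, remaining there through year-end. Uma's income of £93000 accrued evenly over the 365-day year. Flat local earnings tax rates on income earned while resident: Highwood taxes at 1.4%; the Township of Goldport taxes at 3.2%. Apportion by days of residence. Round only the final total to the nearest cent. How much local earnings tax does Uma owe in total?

£2810.89

Highwood, 1 January – 5 February 1997: 36 days → £93000 × 1.4% × 36/365 = £128.4164
The Township of Goldport, 6 February – 31 December 1997: 329 days → £93000 × 3.2% × 329/365 = £2682.4767
Total = £2810.8932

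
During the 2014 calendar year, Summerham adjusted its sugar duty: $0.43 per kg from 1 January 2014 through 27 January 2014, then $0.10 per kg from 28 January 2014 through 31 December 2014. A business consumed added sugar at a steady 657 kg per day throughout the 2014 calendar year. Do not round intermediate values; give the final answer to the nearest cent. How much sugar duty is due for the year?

$29,834.37

1 January – 27 January 2014: 27 days × 657 kg/day = 17,739 kg at $0.43/kg → $7,627.77
28 January – 31 December 2014: 338 days × 657 kg/day = 222,066 kg at $0.10/kg → $22,206.60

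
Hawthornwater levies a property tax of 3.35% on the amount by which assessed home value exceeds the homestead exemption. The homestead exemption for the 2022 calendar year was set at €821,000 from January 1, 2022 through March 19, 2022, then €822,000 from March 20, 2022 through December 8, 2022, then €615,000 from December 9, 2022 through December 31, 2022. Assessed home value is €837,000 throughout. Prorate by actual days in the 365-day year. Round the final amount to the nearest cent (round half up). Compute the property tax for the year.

€946.63

January 1 – March 19, 2022: 78 days, exemption €821,000 → (€837,000 − €821,000) × 3.35% × 78/365 = €114.5425
March 20 – December 8, 2022: 264 days, exemption €822,000 → (€837,000 − €822,000) × 3.35% × 264/365 = €363.4521
December 9 – December 31, 2022: 23 days, exemption €615,000 → (€837,000 − €615,000) × 3.35% × 23/365 = €468.6329
Total = €946.6274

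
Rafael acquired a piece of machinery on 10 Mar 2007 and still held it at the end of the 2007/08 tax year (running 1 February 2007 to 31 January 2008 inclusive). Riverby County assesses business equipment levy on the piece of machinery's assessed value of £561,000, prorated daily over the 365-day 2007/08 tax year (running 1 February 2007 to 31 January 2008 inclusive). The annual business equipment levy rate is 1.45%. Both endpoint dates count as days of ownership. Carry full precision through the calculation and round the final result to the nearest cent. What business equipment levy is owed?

Days held (10 Mar 2007 – 31 Jan 2008): 328 out of 365
Tax = £561,000 × 1.45% × 328/365 = £7,309.9068

£7,309.91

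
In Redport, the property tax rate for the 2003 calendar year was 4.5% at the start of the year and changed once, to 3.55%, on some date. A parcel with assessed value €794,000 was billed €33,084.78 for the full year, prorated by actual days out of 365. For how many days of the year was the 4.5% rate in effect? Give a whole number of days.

237 days

Let d = days at the first rate; then 365 − d days at the second rate.
€794,000 × [4.5%·d + 3.55%·(365−d)] / 365 = €33,084.78
Solving gives d = 237, so the new rate took effect on August 26, 2003.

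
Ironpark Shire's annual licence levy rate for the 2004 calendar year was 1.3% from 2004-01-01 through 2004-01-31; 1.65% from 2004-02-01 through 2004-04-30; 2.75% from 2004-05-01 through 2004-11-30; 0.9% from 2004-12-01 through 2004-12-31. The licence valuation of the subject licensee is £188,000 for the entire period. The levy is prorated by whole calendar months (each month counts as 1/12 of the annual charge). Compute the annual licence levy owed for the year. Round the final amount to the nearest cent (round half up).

£4,136.00

2004-01-01 to 2004-01-31: 1 month at 1.3% → £188,000 × 1.3% × 1/12 = £203.6667
2004-02-01 to 2004-04-30: 3 months at 1.65% → £188,000 × 1.65% × 3/12 = £775.5000
2004-05-01 to 2004-11-30: 7 months at 2.75% → £188,000 × 2.75% × 7/12 = £3,015.8333
2004-12-01 to 2004-12-31: 1 month at 0.9% → £188,000 × 0.9% × 1/12 = £141.0000
Total = £4,136.0000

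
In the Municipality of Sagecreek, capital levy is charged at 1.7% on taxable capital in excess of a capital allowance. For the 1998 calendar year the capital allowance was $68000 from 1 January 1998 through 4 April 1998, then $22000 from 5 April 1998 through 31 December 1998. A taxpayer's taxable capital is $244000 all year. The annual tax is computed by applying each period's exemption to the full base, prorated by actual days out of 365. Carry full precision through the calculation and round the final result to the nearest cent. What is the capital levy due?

1 January – 4 April 1998: 94 days, exemption $68000 → ($244000 − $68000) × 1.7% × 94/365 = $770.5425
5 April – 31 December 1998: 271 days, exemption $22000 → ($244000 − $22000) × 1.7% × 271/365 = $2802.0658
Total = $3572.6082

$3572.61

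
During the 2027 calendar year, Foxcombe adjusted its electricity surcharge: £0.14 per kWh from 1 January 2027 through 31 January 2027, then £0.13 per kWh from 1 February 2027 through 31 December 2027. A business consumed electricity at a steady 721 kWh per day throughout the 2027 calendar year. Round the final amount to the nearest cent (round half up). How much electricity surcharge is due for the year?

1 January – 31 January 2027: 31 days × 721 kWh/day = 22,351 kWh at £0.14/kWh → £3,129.14
1 February – 31 December 2027: 334 days × 721 kWh/day = 240,814 kWh at £0.13/kWh → £31,305.82

£34,434.96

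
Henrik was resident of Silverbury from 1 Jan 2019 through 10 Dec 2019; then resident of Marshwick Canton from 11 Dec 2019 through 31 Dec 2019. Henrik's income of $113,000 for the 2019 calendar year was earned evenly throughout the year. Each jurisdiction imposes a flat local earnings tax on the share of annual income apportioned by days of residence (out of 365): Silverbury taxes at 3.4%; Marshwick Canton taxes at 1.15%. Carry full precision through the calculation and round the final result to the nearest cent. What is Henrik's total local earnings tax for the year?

Silverbury, 1 Jan – 10 Dec 2019: 344 days → $113,000 × 3.4% × 344/365 = $3,620.9534
Marshwick Canton, 11 Dec – 31 Dec 2019: 21 days → $113,000 × 1.15% × 21/365 = $74.7658
Total = $3,695.7192

$3,695.72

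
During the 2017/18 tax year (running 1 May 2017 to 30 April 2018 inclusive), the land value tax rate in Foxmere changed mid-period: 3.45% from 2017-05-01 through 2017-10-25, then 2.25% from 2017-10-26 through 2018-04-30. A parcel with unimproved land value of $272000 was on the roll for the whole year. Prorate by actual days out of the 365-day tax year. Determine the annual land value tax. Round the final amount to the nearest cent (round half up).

2017-05-01 to 2017-10-25: 178 days at 3.45% → $272000 × 3.45% × 178/365 = $4576.3068
2017-10-26 to 2018-04-30: 187 days at 2.25% → $272000 × 2.25% × 187/365 = $3135.4521
Total = $7711.7589

$7711.76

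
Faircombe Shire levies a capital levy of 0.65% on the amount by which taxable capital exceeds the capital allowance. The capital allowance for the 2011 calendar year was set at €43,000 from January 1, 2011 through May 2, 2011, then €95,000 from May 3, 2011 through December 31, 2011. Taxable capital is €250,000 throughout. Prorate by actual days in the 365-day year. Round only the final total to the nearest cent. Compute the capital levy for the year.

€1,120.48

January 1 – May 2, 2011: 122 days, exemption €43,000 → (€250,000 − €43,000) × 0.65% × 122/365 = €449.7288
May 3 – December 31, 2011: 243 days, exemption €95,000 → (€250,000 − €95,000) × 0.65% × 243/365 = €670.7466
Total = €1,120.4753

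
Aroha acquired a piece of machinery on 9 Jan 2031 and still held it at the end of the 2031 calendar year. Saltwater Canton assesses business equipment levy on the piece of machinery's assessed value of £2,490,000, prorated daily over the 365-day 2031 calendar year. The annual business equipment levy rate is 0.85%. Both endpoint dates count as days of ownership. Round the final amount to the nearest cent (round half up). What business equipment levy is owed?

Days held (9 Jan – 31 Dec 2031): 357 out of 365
Tax = £2,490,000 × 0.85% × 357/365 = £20,701.1096

£20,701.11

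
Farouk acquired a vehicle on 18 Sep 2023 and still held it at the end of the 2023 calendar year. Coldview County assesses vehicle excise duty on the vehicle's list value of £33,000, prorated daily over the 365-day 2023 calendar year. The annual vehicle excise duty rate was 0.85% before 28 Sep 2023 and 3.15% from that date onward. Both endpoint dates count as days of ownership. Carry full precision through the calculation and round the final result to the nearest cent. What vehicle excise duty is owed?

18 Sep – 27 Sep 2023: 10 days at 0.85% → £33,000 × 0.85% × 10/365 = £7.6849
28 Sep – 31 Dec 2023: 95 days at 3.15% → £33,000 × 3.15% × 95/365 = £270.5548
Total = £278.2397

£278.24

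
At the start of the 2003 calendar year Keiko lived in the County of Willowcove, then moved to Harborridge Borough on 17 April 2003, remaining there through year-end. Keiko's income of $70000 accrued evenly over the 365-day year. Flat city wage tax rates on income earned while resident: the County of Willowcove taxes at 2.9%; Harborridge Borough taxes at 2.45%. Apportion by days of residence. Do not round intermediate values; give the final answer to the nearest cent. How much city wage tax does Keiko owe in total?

The County of Willowcove, 1 January – 16 April 2003: 106 days → $70000 × 2.9% × 106/365 = $589.5342
Harborridge Borough, 17 April – 31 December 2003: 259 days → $70000 × 2.45% × 259/365 = $1216.9452
Total = $1806.4795

$1806.48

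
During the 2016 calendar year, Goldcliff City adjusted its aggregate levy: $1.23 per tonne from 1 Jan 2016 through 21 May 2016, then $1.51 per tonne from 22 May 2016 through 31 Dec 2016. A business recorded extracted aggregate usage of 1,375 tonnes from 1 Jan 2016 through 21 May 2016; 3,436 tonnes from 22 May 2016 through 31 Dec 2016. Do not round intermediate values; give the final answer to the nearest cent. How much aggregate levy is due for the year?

$6879.61

1 Jan – 21 May 2016: 1,375 tonnes at $1.23/tonne → $1691.25
22 May – 31 Dec 2016: 3,436 tonnes at $1.51/tonne → $5188.36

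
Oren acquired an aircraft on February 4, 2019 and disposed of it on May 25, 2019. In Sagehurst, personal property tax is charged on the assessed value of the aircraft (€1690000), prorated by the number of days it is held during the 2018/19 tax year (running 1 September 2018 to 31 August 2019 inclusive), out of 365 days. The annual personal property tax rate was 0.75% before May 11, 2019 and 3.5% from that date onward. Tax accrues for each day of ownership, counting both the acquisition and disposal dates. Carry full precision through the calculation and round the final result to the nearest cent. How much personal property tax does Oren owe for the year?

February 4 – May 10, 2019: 96 days at 0.75% → €1690000 × 0.75% × 96/365 = €3333.6986
May 11 – May 25, 2019: 15 days at 3.5% → €1690000 × 3.5% × 15/365 = €2430.8219
Total = €5764.5205

€5764.52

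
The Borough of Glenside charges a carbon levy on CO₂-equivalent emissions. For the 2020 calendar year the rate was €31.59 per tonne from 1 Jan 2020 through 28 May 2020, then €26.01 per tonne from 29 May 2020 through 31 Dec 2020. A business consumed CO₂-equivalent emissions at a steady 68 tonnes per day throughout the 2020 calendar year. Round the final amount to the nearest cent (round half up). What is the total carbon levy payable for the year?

1 Jan – 28 May 2020: 149 days × 68 tonnes/day = 10,132 tonnes at €31.59/tonne → €320,069.88
29 May – 31 Dec 2020: 217 days × 68 tonnes/day = 14,756 tonnes at €26.01/tonne → €383,803.56

€703,873.44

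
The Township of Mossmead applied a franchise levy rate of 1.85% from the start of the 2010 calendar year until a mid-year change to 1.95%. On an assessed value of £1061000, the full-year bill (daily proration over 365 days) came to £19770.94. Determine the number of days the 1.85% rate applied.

316 days

Let d = days at the first rate; then 365 − d days at the second rate.
£1061000 × [1.85%·d + 1.95%·(365−d)] / 365 = £19770.94
Solving gives d = 316, so the new rate took effect on 13 Nov 2010.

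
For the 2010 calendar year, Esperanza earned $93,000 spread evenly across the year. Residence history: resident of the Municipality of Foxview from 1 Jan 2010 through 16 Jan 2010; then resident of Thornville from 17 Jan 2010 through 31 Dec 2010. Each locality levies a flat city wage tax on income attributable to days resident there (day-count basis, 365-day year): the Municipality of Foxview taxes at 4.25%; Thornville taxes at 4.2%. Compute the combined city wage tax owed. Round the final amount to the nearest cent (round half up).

The Municipality of Foxview, 1 Jan – 16 Jan 2010: 16 days → $93,000 × 4.25% × 16/365 = $173.2603
Thornville, 17 Jan – 31 Dec 2010: 349 days → $93,000 × 4.2% × 349/365 = $3,734.7781
Total = $3,908.0384

$3,908.04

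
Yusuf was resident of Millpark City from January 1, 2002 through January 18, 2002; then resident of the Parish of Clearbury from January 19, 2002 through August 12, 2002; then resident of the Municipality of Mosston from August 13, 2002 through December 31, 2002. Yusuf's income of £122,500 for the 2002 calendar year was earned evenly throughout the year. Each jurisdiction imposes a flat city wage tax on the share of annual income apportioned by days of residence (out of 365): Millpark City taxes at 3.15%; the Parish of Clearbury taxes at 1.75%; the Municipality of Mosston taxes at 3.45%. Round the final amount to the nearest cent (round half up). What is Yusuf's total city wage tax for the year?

£3,032.80

Millpark City, January 1 – January 18, 2002: 18 days → £122,500 × 3.15% × 18/365 = £190.2945
The Parish of Clearbury, January 19 – August 12, 2002: 206 days → £122,500 × 1.75% × 206/365 = £1,209.8973
The Municipality of Mosston, August 13 – December 31, 2002: 141 days → £122,500 × 3.45% × 141/365 = £1,632.6062
Total = £3,032.7979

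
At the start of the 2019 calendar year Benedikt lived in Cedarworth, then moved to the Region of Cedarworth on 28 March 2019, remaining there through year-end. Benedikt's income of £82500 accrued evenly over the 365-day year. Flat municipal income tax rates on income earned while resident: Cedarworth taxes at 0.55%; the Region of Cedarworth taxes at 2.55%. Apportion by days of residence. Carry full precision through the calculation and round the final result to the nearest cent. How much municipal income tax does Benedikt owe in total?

£1714.98

Cedarworth, 1 January – 27 March 2019: 86 days → £82500 × 0.55% × 86/365 = £106.9110
The Region of Cedarworth, 28 March – 31 December 2019: 279 days → £82500 × 2.55% × 279/365 = £1608.0719
Total = £1714.9829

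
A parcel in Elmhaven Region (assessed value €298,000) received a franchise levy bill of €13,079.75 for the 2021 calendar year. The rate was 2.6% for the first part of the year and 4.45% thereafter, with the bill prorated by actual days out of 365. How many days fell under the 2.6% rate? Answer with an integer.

12 days

Let d = days at the first rate; then 365 − d days at the second rate.
€298,000 × [2.6%·d + 4.45%·(365−d)] / 365 = €13,079.75
Solving gives d = 12, so the new rate took effect on 13 January 2021.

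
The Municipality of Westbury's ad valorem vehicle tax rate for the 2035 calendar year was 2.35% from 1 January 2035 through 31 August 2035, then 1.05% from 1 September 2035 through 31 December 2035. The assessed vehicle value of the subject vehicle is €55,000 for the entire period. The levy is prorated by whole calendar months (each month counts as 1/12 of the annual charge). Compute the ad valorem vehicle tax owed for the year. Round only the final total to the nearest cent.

1 January – 31 August 2035: 8 months at 2.35% → €55,000 × 2.35% × 8/12 = €861.6667
1 September – 31 December 2035: 4 months at 1.05% → €55,000 × 1.05% × 4/12 = €192.5000
Total = €1,054.1667

€1,054.17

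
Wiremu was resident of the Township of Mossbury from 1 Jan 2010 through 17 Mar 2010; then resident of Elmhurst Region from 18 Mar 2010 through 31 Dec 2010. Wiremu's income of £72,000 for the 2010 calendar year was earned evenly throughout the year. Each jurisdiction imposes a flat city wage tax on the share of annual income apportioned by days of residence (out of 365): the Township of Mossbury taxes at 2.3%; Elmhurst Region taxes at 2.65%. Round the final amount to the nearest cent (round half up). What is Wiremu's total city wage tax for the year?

£1,855.53

The Township of Mossbury, 1 Jan – 17 Mar 2010: 76 days → £72,000 × 2.3% × 76/365 = £344.8110
Elmhurst Region, 18 Mar – 31 Dec 2010: 289 days → £72,000 × 2.65% × 289/365 = £1,510.7178
Total = £1,855.5288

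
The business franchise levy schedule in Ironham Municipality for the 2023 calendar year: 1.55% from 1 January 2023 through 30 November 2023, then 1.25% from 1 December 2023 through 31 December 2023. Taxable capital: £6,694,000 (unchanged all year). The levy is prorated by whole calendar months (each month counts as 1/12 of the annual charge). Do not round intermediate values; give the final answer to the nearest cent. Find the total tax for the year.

£102,083.50

1 January – 30 November 2023: 11 months at 1.55% → £6,694,000 × 1.55% × 11/12 = £95,110.5833
1 December – 31 December 2023: 1 month at 1.25% → £6,694,000 × 1.25% × 1/12 = £6,972.9167
Total = £102,083.5000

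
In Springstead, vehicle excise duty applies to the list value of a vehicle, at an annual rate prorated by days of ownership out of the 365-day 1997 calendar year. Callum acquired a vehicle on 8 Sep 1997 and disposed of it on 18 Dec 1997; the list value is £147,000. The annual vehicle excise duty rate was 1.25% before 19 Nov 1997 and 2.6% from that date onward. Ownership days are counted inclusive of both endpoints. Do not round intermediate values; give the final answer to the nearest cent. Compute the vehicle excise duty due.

£676.60

8 Sep – 18 Nov 1997: 72 days at 1.25% → £147,000 × 1.25% × 72/365 = £362.4658
19 Nov – 18 Dec 1997: 30 days at 2.6% → £147,000 × 2.6% × 30/365 = £314.1370
Total = £676.6027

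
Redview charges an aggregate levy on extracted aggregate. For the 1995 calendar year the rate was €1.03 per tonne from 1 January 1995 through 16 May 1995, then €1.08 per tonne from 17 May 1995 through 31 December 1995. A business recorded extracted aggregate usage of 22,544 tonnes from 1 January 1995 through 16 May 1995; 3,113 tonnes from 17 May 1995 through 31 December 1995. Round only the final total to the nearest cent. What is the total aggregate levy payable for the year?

1 January – 16 May 1995: 22,544 tonnes at €1.03/tonne → €23,220.32
17 May – 31 December 1995: 3,113 tonnes at €1.08/tonne → €3,362.04

€26,582.36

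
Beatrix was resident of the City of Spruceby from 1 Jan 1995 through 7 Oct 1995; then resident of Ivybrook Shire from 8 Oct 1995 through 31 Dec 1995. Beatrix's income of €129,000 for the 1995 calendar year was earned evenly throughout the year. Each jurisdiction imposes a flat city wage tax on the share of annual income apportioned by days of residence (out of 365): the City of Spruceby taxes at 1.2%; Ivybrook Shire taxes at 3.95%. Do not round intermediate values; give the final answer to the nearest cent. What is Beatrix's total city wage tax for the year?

€2,374.13

The City of Spruceby, 1 Jan – 7 Oct 1995: 280 days → €129,000 × 1.2% × 280/365 = €1,187.5068
Ivybrook Shire, 8 Oct – 31 Dec 1995: 85 days → €129,000 × 3.95% × 85/365 = €1,186.6233
Total = €2,374.1301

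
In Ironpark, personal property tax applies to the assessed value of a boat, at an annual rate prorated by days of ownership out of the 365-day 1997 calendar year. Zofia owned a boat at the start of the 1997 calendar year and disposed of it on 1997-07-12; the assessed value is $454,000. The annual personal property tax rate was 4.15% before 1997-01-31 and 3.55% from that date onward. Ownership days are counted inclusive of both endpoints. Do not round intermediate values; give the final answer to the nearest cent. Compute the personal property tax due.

$8,746.03

1997-01-01 to 1997-01-30: 30 days at 4.15% → $454,000 × 4.15% × 30/365 = $1,548.5753
1997-01-31 to 1997-07-12: 163 days at 3.55% → $454,000 × 3.55% × 163/365 = $7,197.4548
Total = $8,746.0301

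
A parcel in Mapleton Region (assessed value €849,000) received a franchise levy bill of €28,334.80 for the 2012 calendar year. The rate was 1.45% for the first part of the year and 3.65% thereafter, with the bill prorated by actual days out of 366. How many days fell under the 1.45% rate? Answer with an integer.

Let d = days at the first rate; then 366 − d days at the second rate.
€849,000 × [1.45%·d + 3.65%·(366−d)] / 366 = €28,334.80
Solving gives d = 52, so the new rate took effect on 22 Feb 2012.

52 days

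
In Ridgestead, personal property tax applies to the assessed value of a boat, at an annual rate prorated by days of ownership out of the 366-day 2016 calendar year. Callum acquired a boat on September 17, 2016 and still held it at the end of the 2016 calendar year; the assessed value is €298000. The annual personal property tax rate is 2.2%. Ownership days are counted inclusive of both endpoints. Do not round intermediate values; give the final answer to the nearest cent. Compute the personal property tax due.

€1898.73

Days held (September 17 – December 31, 2016): 106 out of 366
Tax = €298000 × 2.2% × 106/366 = €1898.7322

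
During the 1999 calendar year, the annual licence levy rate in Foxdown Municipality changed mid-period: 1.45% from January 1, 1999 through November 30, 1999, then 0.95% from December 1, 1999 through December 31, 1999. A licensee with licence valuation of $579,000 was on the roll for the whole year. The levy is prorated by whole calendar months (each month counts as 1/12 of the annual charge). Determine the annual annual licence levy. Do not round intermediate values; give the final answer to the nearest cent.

January 1 – November 30, 1999: 11 months at 1.45% → $579,000 × 1.45% × 11/12 = $7,695.8750
December 1 – December 31, 1999: 1 month at 0.95% → $579,000 × 0.95% × 1/12 = $458.3750
Total = $8,154.2500

$8,154.25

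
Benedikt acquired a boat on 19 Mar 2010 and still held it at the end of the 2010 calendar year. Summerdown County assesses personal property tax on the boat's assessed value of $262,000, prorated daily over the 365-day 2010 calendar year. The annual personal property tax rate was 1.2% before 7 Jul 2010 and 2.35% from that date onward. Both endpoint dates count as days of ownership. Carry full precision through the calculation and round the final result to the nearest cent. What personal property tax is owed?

$3,950.10

19 Mar – 6 Jul 2010: 110 days at 1.2% → $262,000 × 1.2% × 110/365 = $947.5068
7 Jul – 31 Dec 2010: 178 days at 2.35% → $262,000 × 2.35% × 178/365 = $3,002.5918
Total = $3,950.0986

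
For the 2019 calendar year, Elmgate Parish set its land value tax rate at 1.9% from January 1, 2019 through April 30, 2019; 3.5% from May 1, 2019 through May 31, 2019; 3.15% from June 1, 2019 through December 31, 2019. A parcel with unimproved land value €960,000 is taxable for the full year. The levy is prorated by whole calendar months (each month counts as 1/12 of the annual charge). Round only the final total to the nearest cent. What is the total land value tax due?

€26,520.00

January 1 – April 30, 2019: 4 months at 1.9% → €960,000 × 1.9% × 4/12 = €6,080.0000
May 1 – May 31, 2019: 1 month at 3.5% → €960,000 × 3.5% × 1/12 = €2,800.0000
June 1 – December 31, 2019: 7 months at 3.15% → €960,000 × 3.15% × 7/12 = €17,640.0000
Total = €26,520.0000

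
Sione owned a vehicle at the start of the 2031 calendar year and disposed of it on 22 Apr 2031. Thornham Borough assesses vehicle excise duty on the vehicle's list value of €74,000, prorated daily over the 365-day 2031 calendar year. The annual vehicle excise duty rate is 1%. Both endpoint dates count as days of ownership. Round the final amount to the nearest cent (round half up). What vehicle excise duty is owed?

€227.07

Days held (1 Jan – 22 Apr 2031): 112 out of 365
Tax = €74,000 × 1% × 112/365 = €227.0685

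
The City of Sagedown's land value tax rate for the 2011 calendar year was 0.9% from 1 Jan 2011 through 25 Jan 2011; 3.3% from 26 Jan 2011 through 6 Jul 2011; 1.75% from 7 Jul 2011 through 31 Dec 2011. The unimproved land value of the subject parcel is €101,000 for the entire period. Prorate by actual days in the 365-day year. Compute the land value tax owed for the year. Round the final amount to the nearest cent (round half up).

1 Jan – 25 Jan 2011: 25 days at 0.9% → €101,000 × 0.9% × 25/365 = €62.2603
26 Jan – 6 Jul 2011: 162 days at 3.3% → €101,000 × 3.3% × 162/365 = €1,479.3041
7 Jul – 31 Dec 2011: 178 days at 1.75% → €101,000 × 1.75% × 178/365 = €861.9589
Total = €2,403.5233

€2,403.52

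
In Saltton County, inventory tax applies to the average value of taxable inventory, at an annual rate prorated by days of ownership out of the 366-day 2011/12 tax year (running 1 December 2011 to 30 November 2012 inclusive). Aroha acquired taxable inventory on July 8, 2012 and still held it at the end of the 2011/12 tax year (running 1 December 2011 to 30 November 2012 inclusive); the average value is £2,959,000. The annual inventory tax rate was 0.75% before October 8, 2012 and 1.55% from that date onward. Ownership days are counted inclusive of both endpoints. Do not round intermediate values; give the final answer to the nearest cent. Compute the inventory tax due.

July 8 – October 7, 2012: 92 days at 0.75% → £2,959,000 × 0.75% × 92/366 = £5,578.4426
October 8 – November 30, 2012: 54 days at 1.55% → £2,959,000 × 1.55% × 54/366 = £6,766.8934
Total = £12,345.3361

£12,345.34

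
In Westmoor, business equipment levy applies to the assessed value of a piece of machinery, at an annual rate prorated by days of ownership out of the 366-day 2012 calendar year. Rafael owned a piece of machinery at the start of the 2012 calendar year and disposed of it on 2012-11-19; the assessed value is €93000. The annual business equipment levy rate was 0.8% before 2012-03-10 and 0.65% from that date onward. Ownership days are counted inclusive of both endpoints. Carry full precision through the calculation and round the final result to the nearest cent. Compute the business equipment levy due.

€561.43

2012-01-01 to 2012-03-09: 69 days at 0.8% → €93000 × 0.8% × 69/366 = €140.2623
2012-03-10 to 2012-11-19: 255 days at 0.65% → €93000 × 0.65% × 255/366 = €421.1680
Total = €561.4303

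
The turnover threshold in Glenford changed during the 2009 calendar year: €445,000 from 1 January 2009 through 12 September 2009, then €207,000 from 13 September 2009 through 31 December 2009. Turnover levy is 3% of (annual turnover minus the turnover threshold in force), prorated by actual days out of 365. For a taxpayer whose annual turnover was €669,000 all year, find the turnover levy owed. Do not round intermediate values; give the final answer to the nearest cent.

€8,871.78

1 January – 12 September 2009: 255 days, exemption €445,000 → (€669,000 − €445,000) × 3% × 255/365 = €4,694.7945
13 September – 31 December 2009: 110 days, exemption €207,000 → (€669,000 − €207,000) × 3% × 110/365 = €4,176.9863
Total = €8,871.7808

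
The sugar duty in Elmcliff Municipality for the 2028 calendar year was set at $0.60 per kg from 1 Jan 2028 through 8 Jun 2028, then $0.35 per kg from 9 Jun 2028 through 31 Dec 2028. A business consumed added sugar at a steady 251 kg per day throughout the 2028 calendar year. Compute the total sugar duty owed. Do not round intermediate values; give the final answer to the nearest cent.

1 Jan – 8 Jun 2028: 160 days × 251 kg/day = 40,160 kg at $0.60/kg → $24,096.00
9 Jun – 31 Dec 2028: 206 days × 251 kg/day = 51,706 kg at $0.35/kg → $18,097.10

$42,193.10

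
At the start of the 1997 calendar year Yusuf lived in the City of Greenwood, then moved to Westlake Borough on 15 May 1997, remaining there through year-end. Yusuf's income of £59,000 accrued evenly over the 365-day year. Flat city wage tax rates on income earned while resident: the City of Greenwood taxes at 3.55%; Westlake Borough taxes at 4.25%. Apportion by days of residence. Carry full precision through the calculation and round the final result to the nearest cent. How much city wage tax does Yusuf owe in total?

The City of Greenwood, 1 Jan – 14 May 1997: 134 days → £59,000 × 3.55% × 134/365 = £768.9397
Westlake Borough, 15 May – 31 Dec 1997: 231 days → £59,000 × 4.25% × 231/365 = £1,586.9384
Total = £2,355.8781

£2,355.88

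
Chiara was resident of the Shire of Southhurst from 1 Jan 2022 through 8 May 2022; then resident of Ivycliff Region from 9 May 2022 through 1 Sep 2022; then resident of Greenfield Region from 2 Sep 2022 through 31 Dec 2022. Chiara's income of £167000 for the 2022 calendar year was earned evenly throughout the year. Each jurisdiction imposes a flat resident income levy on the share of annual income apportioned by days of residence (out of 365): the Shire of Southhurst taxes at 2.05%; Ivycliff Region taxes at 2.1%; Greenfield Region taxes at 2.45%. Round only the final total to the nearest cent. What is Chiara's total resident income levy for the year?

£3671.48

The Shire of Southhurst, 1 Jan – 8 May 2022: 128 days → £167000 × 2.05% × 128/365 = £1200.5699
Ivycliff Region, 9 May – 1 Sep 2022: 116 days → £167000 × 2.1% × 116/365 = £1114.5534
Greenfield Region, 2 Sep – 31 Dec 2022: 121 days → £167000 × 2.45% × 121/365 = £1356.3603
Total = £3671.4836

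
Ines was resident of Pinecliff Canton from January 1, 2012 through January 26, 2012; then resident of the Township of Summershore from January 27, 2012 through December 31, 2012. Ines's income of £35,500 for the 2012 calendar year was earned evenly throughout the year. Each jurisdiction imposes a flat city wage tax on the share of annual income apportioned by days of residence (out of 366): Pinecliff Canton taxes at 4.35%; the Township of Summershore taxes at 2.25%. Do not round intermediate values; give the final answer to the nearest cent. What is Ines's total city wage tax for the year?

£851.71

Pinecliff Canton, January 1 – January 26, 2012: 26 days → £35,500 × 4.35% × 26/366 = £109.7008
The Township of Summershore, January 27 – December 31, 2012: 340 days → £35,500 × 2.25% × 340/366 = £742.0082
Total = £851.7090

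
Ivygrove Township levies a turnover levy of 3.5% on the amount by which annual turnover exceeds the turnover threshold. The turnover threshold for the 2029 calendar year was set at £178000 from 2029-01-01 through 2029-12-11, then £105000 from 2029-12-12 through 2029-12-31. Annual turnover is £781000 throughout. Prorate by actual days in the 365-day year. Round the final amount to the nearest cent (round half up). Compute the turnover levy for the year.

£21245.00

2029-01-01 to 2029-12-11: 345 days, exemption £178000 → (£781000 − £178000) × 3.5% × 345/365 = £19948.5616
2029-12-12 to 2029-12-31: 20 days, exemption £105000 → (£781000 − £105000) × 3.5% × 20/365 = £1296.4384
Total = £21245.0000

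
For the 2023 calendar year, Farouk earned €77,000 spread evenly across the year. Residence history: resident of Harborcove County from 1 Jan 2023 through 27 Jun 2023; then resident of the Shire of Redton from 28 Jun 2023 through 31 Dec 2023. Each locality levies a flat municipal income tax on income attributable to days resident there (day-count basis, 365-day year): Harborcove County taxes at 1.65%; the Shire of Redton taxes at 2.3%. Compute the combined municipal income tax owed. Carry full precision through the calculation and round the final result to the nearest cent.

€1,526.92

Harborcove County, 1 Jan – 27 Jun 2023: 178 days → €77,000 × 1.65% × 178/365 = €619.5863
The Shire of Redton, 28 Jun – 31 Dec 2023: 187 days → €77,000 × 2.3% × 187/365 = €907.3342
Total = €1,526.9205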